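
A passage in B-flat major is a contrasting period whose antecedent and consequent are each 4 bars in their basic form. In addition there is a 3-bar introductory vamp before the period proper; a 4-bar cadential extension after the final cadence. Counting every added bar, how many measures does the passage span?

15 measures

Basic contrasting period: 4 + 4 = 8 bars.
8 (basic form) + 3 (introduction) + 4 (cadential extension) = 15.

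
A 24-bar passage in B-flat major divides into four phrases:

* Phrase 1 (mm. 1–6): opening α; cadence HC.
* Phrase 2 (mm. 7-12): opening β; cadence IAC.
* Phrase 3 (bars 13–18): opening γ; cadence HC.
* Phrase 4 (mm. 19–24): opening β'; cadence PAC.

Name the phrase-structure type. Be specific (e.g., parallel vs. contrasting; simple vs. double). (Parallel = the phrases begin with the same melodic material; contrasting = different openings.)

contrasting double period

Four phrases in two halves: the first half (bars 1–12) ends with an imperfect authentic cadence, the second (measures 13–24) with a perfect authentic cadence — a large antecedent–consequent pair, i.e. a double period.
Phrase 3 begins with different material from phrase 1, making it contrasting.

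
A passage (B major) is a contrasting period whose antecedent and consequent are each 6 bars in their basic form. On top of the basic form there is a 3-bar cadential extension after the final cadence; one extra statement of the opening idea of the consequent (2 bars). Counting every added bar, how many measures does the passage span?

17 measures

Basic contrasting period: 6 + 6 = 12 bars.
12 (basic form) + 3 (cadential extension) + 2 (extra statement) = 17.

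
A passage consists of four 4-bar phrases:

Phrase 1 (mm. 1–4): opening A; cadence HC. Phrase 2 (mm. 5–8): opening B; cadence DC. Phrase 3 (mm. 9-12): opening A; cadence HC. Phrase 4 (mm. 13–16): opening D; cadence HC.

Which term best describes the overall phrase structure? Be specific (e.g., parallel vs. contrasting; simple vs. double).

phrase group

Phrase 4 ends with a half cadence, no stronger than phrase 2's deceptive cadence, so the four phrases do not form a double period; nor do phrases 3–4 duplicate 1–2, so it is not a repeated period. With no phrase reaching a conclusive cadence, the passage is a phrase group.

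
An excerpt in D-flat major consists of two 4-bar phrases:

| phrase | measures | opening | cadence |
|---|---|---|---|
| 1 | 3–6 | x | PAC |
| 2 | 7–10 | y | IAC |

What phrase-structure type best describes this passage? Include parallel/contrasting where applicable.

phrase group

The second phrase closes with an imperfect authentic cadence, which is not stronger than the first phrase's perfect authentic cadence; without a weak→strong cadential pair there is no antecedent–consequent relationship, so this is a phrase group rather than a period.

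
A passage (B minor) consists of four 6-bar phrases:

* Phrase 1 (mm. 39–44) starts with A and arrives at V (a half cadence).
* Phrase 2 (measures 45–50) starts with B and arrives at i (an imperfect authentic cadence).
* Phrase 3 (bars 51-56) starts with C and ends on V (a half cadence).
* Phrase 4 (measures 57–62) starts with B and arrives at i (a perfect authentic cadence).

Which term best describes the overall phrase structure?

Four phrases in two halves: the first half (mm. 39-50) ends with an imperfect authentic cadence, the second (mm. 51–62) with a perfect authentic cadence — a large antecedent–consequent pair, i.e. a double period.
Phrase 3 begins with different material from phrase 1, making it contrasting.

contrasting double period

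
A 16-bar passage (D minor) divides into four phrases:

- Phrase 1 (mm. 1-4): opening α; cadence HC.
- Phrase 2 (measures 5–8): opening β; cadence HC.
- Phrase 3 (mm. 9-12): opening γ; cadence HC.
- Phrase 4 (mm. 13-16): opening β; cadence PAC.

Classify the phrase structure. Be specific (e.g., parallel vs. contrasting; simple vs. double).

Four phrases in two halves: the first half (mm. 1–8) ends with a half cadence, the second (mm. 9–16) with a perfect authentic cadence — a large antecedent–consequent pair, i.e. a double period.
Phrase 3 begins with different material from phrase 1, making it contrasting.

contrasting double period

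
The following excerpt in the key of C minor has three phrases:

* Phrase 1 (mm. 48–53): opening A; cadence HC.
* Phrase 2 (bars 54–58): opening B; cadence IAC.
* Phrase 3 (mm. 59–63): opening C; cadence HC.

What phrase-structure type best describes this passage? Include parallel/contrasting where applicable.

phrase group

The final phrase closes with a half cadence, which is not stronger than the preceding imperfect authentic cadence; the 3 phrases lack an overall antecedent–consequent design and so form a phrase group.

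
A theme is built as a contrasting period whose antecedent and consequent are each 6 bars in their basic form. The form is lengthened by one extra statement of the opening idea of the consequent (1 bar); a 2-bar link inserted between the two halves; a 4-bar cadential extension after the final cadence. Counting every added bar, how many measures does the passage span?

Basic contrasting period: 6 + 6 = 12 bars.
12 (basic form) + 1 (extra statement) + 2 (link) + 4 (cadential extension) = 19.

19 measures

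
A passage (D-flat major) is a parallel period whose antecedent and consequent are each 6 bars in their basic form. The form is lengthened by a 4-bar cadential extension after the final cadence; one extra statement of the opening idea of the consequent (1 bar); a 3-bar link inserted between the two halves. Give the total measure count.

Basic parallel period: 6 + 6 = 12 bars.
12 (basic form) + 4 (cadential extension) + 1 (extra statement) + 3 (link) = 20.

20 measures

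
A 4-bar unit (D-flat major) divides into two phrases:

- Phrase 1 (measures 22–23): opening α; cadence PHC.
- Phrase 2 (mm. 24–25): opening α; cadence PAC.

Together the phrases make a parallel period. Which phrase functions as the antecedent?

The phrase ending with the weaker cadence (Phrygian half cadence) is the antecedent; the one ending more conclusively (perfect authentic cadence) is the consequent. The antecedent is phrase 1.

phrase 1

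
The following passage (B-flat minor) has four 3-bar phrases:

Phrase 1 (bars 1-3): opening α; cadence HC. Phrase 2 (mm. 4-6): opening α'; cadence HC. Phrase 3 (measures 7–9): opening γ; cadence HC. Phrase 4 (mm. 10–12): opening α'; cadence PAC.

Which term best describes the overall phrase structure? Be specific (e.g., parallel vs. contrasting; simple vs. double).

Four phrases in two halves: the first half (bars 1–6) ends with a half cadence, the second (mm. 7–12) with a perfect authentic cadence — a large antecedent–consequent pair, i.e. a double period.
Phrase 3 begins with different material from phrase 1, making it contrasting.

contrasting double period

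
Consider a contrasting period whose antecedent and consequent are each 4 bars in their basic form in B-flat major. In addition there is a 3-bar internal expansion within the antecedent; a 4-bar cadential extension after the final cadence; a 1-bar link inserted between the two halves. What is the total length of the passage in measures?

16 measures

Basic contrasting period: 4 + 4 = 8 bars.
8 (basic form) + 3 (internal expansion) + 4 (cadential extension) + 1 (link) = 16.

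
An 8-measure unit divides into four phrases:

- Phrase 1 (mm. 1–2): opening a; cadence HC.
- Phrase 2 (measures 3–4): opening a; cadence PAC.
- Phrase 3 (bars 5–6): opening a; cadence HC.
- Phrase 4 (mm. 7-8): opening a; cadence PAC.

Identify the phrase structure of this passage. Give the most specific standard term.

The cadence pattern HC–PAC–HC–PAC is weak–strong twice, and phrases 3–4 restate phrases 1–2: a period heard twice, not a double period (which would end weakly at phrase 2).

repeated period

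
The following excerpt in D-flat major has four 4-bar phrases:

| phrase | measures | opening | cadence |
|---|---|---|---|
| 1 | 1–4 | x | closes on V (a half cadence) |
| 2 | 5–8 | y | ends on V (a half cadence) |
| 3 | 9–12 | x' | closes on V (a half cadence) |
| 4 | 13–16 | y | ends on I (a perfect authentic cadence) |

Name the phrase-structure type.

Four phrases in two halves: the first half (bars 1–8) ends with a half cadence, the second (mm. 9-16) with a perfect authentic cadence — a large antecedent–consequent pair, i.e. a double period.
Phrase 3 begins with the same material as phrase 1, making it parallel.

parallel double period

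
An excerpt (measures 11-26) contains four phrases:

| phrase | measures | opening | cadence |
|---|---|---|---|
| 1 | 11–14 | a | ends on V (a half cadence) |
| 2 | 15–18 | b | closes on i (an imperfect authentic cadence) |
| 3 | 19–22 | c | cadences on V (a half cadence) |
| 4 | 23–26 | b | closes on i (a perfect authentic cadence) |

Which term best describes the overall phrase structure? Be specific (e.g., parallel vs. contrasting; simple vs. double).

contrasting double period

Four phrases in two halves: the first half (bars 11-18) ends with an imperfect authentic cadence, the second (bars 19–26) with a perfect authentic cadence — a large antecedent–consequent pair, i.e. a double period.
Phrase 3 begins with different material from phrase 1, making it contrasting.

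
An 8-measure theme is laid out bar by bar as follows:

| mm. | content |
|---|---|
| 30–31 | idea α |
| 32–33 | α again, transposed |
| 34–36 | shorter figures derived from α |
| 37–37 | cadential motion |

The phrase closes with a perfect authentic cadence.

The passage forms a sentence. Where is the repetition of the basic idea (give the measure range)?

The presentation of a sentence is the basic idea (mm. 30–31) plus its repetition (mm. 32-33); the repetition of the basic idea is therefore mm. 32–33.

measures 32–33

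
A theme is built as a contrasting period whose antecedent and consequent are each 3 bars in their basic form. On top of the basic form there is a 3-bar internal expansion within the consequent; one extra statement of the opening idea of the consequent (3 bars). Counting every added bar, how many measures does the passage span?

Basic contrasting period: 3 + 3 = 6 bars.
6 (basic form) + 3 (internal expansion) + 3 (extra statement) = 12.

12 measures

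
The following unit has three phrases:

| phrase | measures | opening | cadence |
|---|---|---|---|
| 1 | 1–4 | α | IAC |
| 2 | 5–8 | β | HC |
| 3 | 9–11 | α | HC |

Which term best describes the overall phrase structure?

The final phrase closes with a half cadence, which is not stronger than the preceding half cadence; the 3 phrases lack an overall antecedent–consequent design and so form a phrase group.

phrase group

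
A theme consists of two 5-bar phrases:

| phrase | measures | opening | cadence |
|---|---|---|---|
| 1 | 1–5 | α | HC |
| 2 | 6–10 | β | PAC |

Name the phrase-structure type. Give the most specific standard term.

contrasting period

Phrase 1 ends with a half cadence (weaker) and phrase 2 with a perfect authentic cadence (stronger): antecedent + consequent = a period.
The two phrases open with different material (α / β), so the period is contrasting.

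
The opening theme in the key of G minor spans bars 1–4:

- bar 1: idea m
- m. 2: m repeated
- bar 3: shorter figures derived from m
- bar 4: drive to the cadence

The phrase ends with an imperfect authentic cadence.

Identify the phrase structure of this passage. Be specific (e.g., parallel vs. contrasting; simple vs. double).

Basic idea (m. 1) + its repetition (m. 2) form the presentation; fragmentation and cadence (mm. 3-4) form the continuation — the 4-bar whole is a sentence.

sentence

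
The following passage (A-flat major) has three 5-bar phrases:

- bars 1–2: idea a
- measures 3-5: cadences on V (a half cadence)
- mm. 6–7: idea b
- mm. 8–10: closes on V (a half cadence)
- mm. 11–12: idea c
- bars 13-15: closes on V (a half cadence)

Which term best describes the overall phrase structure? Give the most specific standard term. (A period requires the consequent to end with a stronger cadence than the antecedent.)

phrase group

The final phrase closes with a half cadence, which is not stronger than the preceding half cadence; the 3 phrases lack an overall antecedent–consequent design and so form a phrase group.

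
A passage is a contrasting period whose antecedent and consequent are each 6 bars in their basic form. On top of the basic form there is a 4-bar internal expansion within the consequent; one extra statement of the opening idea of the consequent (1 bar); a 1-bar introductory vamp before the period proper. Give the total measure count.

18 measures

Basic contrasting period: 6 + 6 = 12 bars.
12 (basic form) + 4 (internal expansion) + 1 (extra statement) + 1 (introduction) = 18.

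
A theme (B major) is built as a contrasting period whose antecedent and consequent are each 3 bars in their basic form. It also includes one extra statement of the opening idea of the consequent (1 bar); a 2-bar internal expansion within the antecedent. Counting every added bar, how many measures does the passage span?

9 measures

Basic contrasting period: 3 + 3 = 6 bars.
6 (basic form) + 1 (extra statement) + 2 (internal expansion) = 9.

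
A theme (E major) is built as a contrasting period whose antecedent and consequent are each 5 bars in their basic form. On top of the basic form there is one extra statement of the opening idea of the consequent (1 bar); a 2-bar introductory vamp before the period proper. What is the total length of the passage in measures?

13 measures

Basic contrasting period: 5 + 5 = 10 bars.
10 (basic form) + 1 (extra statement) + 2 (introduction) = 13.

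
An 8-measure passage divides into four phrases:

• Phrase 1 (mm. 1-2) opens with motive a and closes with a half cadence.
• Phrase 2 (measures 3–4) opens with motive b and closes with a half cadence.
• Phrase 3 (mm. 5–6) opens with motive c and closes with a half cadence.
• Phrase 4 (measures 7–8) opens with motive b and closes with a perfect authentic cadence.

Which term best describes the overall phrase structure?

contrasting double period

Four phrases in two halves: the first half (mm. 1–4) ends with a half cadence, the second (mm. 5–8) with a perfect authentic cadence — a large antecedent–consequent pair, i.e. a double period.
Phrase 3 begins with different material from phrase 1, making it contrasting.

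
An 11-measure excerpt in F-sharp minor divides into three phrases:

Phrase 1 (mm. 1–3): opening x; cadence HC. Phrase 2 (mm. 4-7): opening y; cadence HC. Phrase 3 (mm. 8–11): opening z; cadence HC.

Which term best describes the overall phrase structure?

The final phrase closes with a half cadence, which is not stronger than the preceding half cadence; the 3 phrases lack an overall antecedent–consequent design and so form a phrase group.

phrase group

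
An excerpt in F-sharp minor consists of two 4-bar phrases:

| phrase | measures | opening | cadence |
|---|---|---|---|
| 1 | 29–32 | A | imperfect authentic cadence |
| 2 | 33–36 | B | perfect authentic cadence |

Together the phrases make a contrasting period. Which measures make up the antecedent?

measures 29–32

The phrase ending with the weaker cadence (imperfect authentic cadence) is the antecedent; the one ending more conclusively (perfect authentic cadence) is the consequent. The antecedent is measures 29–32.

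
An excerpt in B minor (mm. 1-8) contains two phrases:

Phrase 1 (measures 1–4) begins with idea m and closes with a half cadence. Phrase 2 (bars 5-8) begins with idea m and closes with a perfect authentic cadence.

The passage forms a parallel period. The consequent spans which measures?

The antecedent is the phrase ending with the weaker cadence (half cadence, phrase 1) and the consequent the one ending more conclusively (perfect authentic cadence, phrase 2); the consequent is measures 5-8.

measures 5–8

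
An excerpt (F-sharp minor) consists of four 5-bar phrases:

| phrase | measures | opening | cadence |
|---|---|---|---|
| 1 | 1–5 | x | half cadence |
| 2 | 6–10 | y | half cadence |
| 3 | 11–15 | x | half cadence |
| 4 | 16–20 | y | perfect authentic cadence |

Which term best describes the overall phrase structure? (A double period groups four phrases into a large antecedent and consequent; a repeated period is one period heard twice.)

Four phrases in two halves: the first half (bars 1–10) ends with a half cadence, the second (mm. 11–20) with a perfect authentic cadence — a large antecedent–consequent pair, i.e. a double period.
Phrase 3 begins with the same material as phrase 1, making it parallel.

parallel double period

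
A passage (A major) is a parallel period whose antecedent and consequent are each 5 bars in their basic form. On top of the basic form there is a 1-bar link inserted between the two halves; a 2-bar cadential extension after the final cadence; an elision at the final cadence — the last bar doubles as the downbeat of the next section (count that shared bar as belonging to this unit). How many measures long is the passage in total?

Basic parallel period: 5 + 5 = 10 bars.
10 (basic form) + 1 (link) + 2 (cadential extension) = 13.
The elision shares a bar with the next section but does not change this unit's count.

13 measures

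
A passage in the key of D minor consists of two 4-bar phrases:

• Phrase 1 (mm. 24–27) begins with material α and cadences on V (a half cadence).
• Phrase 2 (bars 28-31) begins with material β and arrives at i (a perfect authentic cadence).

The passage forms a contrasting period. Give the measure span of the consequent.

measures 28–31

The phrase ending with the weaker cadence (half cadence) is the antecedent; the one ending more conclusively (perfect authentic cadence) is the consequent. The consequent is measures 28–31.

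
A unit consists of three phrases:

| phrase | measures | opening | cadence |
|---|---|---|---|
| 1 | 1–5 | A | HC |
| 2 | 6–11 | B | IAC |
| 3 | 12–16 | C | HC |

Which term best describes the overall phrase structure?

phrase group

The final phrase closes with a half cadence, which is not stronger than the preceding imperfect authentic cadence; the 3 phrases lack an overall antecedent–consequent design and so form a phrase group.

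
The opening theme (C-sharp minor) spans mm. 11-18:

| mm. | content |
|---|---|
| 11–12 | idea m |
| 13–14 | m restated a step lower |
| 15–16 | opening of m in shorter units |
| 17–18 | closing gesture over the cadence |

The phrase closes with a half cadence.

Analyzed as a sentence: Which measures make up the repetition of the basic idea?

The presentation of a sentence is the basic idea (measures 11–12) plus its repetition (bars 13–14); the repetition of the basic idea is therefore mm. 13–14.

measures 13–14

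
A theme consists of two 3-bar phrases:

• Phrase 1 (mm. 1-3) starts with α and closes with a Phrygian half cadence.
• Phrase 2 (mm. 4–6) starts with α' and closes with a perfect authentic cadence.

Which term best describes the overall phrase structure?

Phrase 1 ends with a Phrygian half cadence (weaker) and phrase 2 with a perfect authentic cadence (stronger): antecedent + consequent = a period.
The two phrases open with the same material (α / α'), so the period is parallel.

parallel period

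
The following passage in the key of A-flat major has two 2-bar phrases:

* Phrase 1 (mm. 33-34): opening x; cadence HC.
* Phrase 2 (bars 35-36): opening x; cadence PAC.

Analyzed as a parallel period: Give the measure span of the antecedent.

The antecedent is the phrase ending with the weaker cadence (half cadence, phrase 1) and the consequent the one ending more conclusively (perfect authentic cadence, phrase 2); the antecedent is measures 33-34.

measures 33–34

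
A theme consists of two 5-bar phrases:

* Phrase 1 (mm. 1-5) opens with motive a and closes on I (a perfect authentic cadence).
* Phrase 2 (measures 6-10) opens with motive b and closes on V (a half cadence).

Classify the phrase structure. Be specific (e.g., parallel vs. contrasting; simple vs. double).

phrase group

The second phrase closes with a half cadence, which is not stronger than the first phrase's perfect authentic cadence; without a weak→strong cadential pair there is no antecedent–consequent relationship, so this is a phrase group rather than a period.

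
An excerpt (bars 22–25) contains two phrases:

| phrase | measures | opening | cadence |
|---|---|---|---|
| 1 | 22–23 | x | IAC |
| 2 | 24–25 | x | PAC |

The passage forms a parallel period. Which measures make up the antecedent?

measures 22–23

The antecedent is the phrase ending with the weaker cadence (imperfect authentic cadence, phrase 1) and the consequent the one ending more conclusively (perfect authentic cadence, phrase 2); the antecedent is mm. 22–23.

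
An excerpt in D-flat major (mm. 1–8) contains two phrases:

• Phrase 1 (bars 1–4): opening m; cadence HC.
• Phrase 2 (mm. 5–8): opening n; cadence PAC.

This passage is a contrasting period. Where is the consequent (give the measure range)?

The antecedent is the phrase ending with the weaker cadence (half cadence, phrase 1) and the consequent the one ending more conclusively (perfect authentic cadence, phrase 2); the consequent is bars 5–8.

measures 5–8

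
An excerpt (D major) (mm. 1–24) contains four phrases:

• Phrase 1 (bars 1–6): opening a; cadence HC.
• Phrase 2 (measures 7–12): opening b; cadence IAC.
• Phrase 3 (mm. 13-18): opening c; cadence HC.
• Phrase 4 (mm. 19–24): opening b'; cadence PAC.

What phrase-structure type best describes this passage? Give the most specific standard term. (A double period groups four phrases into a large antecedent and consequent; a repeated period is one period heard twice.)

contrasting double period

Four phrases in two halves: the first half (mm. 1–12) ends with an imperfect authentic cadence, the second (measures 13–24) with a perfect authentic cadence — a large antecedent–consequent pair, i.e. a double period.
Phrase 3 begins with different material from phrase 1, making it contrasting.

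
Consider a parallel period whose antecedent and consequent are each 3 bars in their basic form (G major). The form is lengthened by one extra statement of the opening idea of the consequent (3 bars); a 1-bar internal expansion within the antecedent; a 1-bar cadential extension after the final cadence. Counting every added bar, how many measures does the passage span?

11 measures

Basic parallel period: 3 + 3 = 6 bars.
6 (basic form) + 3 (extra statement) + 1 (internal expansion) + 1 (cadential extension) = 11.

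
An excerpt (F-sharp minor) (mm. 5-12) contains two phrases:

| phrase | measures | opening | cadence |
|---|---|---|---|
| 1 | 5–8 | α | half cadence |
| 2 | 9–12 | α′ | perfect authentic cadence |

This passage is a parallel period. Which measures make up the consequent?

measures 9–12

The antecedent is the phrase ending with the weaker cadence (half cadence, phrase 1) and the consequent the one ending more conclusively (perfect authentic cadence, phrase 2); the consequent is mm. 9–12.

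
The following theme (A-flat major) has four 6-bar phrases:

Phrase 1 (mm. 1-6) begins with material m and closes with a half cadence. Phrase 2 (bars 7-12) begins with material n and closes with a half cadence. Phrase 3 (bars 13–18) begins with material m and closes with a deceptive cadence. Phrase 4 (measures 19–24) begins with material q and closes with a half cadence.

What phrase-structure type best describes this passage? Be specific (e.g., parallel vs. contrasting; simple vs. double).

phrase group

Phrase 4 ends with a half cadence, no stronger than phrase 2's half cadence, so the four phrases do not form a double period; nor do phrases 3–4 duplicate 1–2, so it is not a repeated period. With no phrase reaching a conclusive cadence, the passage is a phrase group.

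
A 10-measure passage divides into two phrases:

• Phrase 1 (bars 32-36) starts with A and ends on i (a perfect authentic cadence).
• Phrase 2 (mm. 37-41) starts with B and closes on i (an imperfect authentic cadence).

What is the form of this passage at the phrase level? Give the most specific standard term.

The second phrase closes with an imperfect authentic cadence, which is not stronger than the first phrase's perfect authentic cadence; without a weak→strong cadential pair there is no antecedent–consequent relationship, so this is a phrase group rather than a period.

phrase group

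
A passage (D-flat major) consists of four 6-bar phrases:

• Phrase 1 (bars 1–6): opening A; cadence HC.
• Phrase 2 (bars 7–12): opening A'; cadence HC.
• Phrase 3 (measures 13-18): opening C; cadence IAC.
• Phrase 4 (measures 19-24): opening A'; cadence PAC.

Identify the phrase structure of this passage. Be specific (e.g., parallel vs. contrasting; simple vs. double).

contrasting double period

Four phrases in two halves: the first half (measures 1-12) ends with a half cadence, the second (mm. 13-24) with a perfect authentic cadence — a large antecedent–consequent pair, i.e. a double period.
Phrase 3 begins with different material from phrase 1, making it contrasting.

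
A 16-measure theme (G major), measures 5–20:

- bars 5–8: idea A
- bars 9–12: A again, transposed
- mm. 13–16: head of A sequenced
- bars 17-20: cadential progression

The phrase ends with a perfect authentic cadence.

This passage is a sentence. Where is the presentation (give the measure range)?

measures 5–12

The presentation of a sentence is the basic idea (bars 5–8) plus its repetition (mm. 9-12); the presentation is therefore bars 5–12.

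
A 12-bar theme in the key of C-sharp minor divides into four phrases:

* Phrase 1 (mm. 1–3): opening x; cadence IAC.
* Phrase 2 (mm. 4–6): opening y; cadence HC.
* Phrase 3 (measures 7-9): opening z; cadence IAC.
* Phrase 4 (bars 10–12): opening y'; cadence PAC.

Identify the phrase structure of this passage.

contrasting double period

Four phrases in two halves: the first half (mm. 1–6) ends with a half cadence, the second (mm. 7–12) with a perfect authentic cadence — a large antecedent–consequent pair, i.e. a double period.
Phrase 3 begins with different material from phrase 1, making it contrasting.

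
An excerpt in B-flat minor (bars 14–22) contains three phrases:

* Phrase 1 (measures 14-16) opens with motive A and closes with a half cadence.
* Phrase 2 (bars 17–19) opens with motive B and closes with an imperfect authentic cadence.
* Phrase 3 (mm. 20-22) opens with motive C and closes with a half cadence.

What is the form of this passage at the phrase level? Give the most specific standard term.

The final phrase closes with a half cadence, which is not stronger than the preceding imperfect authentic cadence; the 3 phrases lack an overall antecedent–consequent design and so form a phrase group.

phrase group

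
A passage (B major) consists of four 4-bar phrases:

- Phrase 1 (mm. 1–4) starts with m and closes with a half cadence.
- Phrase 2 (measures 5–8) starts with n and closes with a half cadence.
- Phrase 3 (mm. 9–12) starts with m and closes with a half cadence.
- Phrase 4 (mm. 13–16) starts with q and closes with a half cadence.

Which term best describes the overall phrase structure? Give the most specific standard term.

phrase group

Phrase 4 ends with a half cadence, no stronger than phrase 2's half cadence, so the four phrases do not form a double period; nor do phrases 3–4 duplicate 1–2, so it is not a repeated period. With no phrase reaching a conclusive cadence, the passage is a phrase group.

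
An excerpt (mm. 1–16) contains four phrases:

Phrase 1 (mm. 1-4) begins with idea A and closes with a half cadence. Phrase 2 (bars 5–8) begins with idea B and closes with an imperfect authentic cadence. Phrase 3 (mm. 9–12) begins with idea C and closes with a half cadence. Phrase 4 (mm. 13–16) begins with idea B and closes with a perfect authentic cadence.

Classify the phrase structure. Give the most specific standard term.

contrasting double period

Four phrases in two halves: the first half (mm. 1-8) ends with an imperfect authentic cadence, the second (bars 9–16) with a perfect authentic cadence — a large antecedent–consequent pair, i.e. a double period.
Phrase 3 begins with different material from phrase 1, making it contrasting.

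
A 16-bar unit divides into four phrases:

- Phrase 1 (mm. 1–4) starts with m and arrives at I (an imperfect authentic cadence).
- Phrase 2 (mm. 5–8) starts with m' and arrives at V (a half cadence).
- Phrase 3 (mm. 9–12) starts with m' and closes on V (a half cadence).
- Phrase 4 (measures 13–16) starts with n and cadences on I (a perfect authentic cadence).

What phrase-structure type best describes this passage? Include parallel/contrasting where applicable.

Four phrases in two halves: the first half (bars 1–8) ends with a half cadence, the second (bars 9–16) with a perfect authentic cadence — a large antecedent–consequent pair, i.e. a double period.
Phrase 3 begins with the same material as phrase 1, making it parallel.

parallel double period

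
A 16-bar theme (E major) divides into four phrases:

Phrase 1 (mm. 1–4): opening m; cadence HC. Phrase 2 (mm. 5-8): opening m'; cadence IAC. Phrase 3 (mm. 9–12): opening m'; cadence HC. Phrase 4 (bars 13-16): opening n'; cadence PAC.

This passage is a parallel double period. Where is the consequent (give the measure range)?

measures 9–16

In a double period the four phrases pair into a large antecedent (phrases 1–2, ending imperfect authentic cadence) and a large consequent (phrases 3–4, ending perfect authentic cadence). The consequent spans mm. 9–16.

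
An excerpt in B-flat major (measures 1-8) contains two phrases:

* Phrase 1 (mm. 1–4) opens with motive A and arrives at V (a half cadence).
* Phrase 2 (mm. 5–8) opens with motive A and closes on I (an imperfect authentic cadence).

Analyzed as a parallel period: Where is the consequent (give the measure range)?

measures 5–8

The antecedent is the phrase ending with the weaker cadence (half cadence, phrase 1) and the consequent the one ending more conclusively (imperfect authentic cadence, phrase 2); the consequent is measures 5–8.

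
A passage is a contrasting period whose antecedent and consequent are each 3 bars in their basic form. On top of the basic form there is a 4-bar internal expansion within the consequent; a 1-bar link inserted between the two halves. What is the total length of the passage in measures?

Basic contrasting period: 3 + 3 = 6 bars.
6 (basic form) + 4 (internal expansion) + 1 (link) = 11.

11 measures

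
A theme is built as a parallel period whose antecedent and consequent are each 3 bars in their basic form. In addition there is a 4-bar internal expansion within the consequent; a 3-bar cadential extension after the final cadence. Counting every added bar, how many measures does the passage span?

Basic parallel period: 3 + 3 = 6 bars.
6 (basic form) + 4 (internal expansion) + 3 (cadential extension) = 13.

13 measures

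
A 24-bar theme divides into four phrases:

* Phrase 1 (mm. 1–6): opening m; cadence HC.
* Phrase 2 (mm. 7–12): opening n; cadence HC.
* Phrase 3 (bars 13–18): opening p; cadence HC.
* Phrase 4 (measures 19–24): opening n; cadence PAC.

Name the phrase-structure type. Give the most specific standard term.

Four phrases in two halves: the first half (bars 1–12) ends with a half cadence, the second (mm. 13–24) with a perfect authentic cadence — a large antecedent–consequent pair, i.e. a double period.
Phrase 3 begins with different material from phrase 1, making it contrasting.

contrasting double period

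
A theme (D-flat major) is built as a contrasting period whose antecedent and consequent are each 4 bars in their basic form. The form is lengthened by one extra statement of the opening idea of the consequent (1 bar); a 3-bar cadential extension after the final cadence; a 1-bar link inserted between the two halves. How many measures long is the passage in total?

13 measures

Basic contrasting period: 4 + 4 = 8 bars.
8 (basic form) + 1 (extra statement) + 3 (cadential extension) + 1 (link) = 13.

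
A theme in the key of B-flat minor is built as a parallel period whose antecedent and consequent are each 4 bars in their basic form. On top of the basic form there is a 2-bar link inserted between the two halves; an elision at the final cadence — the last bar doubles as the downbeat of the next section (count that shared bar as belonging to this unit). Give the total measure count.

10 measures

Basic parallel period: 4 + 4 = 8 bars.
8 (basic form) + 2 (link) = 10.
The elision shares a bar with the next section but does not change this unit's count.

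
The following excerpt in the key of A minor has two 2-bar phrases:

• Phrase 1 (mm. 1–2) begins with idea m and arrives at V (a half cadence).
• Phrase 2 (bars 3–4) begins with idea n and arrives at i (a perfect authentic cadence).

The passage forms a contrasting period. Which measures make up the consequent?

measures 3–4

The antecedent is the phrase ending with the weaker cadence (half cadence, phrase 1) and the consequent the one ending more conclusively (perfect authentic cadence, phrase 2); the consequent is mm. 3-4.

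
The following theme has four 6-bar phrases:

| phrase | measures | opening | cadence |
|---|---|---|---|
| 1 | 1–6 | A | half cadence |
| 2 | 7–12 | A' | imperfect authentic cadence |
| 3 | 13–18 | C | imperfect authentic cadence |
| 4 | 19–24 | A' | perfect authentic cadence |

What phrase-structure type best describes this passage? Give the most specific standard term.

Four phrases in two halves: the first half (bars 1-12) ends with an imperfect authentic cadence, the second (mm. 13–24) with a perfect authentic cadence — a large antecedent–consequent pair, i.e. a double period.
Phrase 3 begins with different material from phrase 1, making it contrasting.

contrasting double period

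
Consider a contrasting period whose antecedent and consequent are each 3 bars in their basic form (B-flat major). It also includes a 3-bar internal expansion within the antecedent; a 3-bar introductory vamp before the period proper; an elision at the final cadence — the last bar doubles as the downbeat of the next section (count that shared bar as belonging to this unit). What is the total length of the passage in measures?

12 measures

Basic contrasting period: 3 + 3 = 6 bars.
6 (basic form) + 3 (internal expansion) + 3 (introduction) = 12.
The elision shares a bar with the next section but does not change this unit's count.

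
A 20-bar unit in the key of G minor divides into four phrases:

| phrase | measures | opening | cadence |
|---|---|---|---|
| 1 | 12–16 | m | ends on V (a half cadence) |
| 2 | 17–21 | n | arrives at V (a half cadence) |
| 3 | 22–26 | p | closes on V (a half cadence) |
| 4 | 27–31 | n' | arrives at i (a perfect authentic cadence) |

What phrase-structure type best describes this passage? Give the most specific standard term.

contrasting double period

Four phrases in two halves: the first half (mm. 12-21) ends with a half cadence, the second (measures 22–31) with a perfect authentic cadence — a large antecedent–consequent pair, i.e. a double period.
Phrase 3 begins with different material from phrase 1, making it contrasting.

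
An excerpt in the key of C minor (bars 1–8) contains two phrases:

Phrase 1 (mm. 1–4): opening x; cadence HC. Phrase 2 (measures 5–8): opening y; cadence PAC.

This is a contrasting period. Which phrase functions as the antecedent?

phrase 1

The phrase ending with the weaker cadence (half cadence) is the antecedent; the one ending more conclusively (perfect authentic cadence) is the consequent. The antecedent is phrase 1.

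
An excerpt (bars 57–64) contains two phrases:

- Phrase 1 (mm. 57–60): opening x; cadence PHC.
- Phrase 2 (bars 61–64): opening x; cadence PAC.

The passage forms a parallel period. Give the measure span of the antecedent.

The phrase ending with the weaker cadence (Phrygian half cadence) is the antecedent; the one ending more conclusively (perfect authentic cadence) is the consequent. The antecedent is measures 57–60.

measures 57–60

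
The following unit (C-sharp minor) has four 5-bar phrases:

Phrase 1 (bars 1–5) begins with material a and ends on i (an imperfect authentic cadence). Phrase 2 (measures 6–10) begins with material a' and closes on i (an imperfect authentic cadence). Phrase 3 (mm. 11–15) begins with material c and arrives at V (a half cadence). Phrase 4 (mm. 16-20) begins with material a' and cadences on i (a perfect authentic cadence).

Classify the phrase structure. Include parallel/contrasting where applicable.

contrasting double period

Four phrases in two halves: the first half (measures 1–10) ends with an imperfect authentic cadence, the second (bars 11-20) with a perfect authentic cadence — a large antecedent–consequent pair, i.e. a double period.
Phrase 3 begins with different material from phrase 1, making it contrasting.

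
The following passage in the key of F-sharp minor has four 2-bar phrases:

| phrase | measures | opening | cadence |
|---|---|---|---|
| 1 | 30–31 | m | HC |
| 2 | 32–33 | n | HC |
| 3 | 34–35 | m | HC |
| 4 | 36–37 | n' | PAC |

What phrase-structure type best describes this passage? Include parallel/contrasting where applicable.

parallel double period

Four phrases in two halves: the first half (mm. 30–33) ends with a half cadence, the second (mm. 34–37) with a perfect authentic cadence — a large antecedent–consequent pair, i.e. a double period.
Phrase 3 begins with the same material as phrase 1, making it parallel.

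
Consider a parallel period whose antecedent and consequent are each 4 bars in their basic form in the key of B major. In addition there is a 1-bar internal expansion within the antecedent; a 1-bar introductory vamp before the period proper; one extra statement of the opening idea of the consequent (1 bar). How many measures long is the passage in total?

Basic parallel period: 4 + 4 = 8 bars.
8 (basic form) + 1 (internal expansion) + 1 (introduction) + 1 (extra statement) = 11.

11 measures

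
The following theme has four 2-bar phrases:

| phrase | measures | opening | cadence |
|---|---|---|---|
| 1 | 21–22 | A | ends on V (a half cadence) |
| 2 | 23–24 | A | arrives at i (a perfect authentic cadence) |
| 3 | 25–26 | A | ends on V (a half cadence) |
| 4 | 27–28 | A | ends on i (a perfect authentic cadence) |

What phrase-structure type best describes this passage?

The cadence pattern HC–PAC–HC–PAC is weak–strong twice, and phrases 3–4 restate phrases 1–2: a period heard twice, not a double period (which would end weakly at phrase 2).

repeated period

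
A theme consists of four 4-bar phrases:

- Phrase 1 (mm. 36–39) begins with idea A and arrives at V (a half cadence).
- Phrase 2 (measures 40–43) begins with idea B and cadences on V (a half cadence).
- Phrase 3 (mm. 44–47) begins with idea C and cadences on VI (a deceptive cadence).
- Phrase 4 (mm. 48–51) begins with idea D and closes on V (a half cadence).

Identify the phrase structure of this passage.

Phrase 4 ends with a half cadence, no stronger than phrase 2's half cadence, so the four phrases do not form a double period; nor do phrases 3–4 duplicate 1–2, so it is not a repeated period. With no phrase reaching a conclusive cadence, the passage is a phrase group.

phrase group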